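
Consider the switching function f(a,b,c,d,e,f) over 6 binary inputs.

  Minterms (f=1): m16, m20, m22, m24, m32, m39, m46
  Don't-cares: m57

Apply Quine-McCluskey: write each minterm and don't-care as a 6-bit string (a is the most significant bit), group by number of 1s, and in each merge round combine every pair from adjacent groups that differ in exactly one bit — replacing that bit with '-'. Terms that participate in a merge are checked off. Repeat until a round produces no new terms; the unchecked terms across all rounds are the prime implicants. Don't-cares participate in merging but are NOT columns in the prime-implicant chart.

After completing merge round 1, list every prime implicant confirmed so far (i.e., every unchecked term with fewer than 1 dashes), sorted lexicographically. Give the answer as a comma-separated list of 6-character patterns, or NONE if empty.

100000, 100111, 101110, 111001

Round 0: 010000✓ 010100✓ 010110✓ 011000✓ 100000 100111 101110 111001
Round 1: 01-000 010-00 0101-0
PIs = {01-000, 010-00, 0101-0, 100000, 100111, 101110, 111001}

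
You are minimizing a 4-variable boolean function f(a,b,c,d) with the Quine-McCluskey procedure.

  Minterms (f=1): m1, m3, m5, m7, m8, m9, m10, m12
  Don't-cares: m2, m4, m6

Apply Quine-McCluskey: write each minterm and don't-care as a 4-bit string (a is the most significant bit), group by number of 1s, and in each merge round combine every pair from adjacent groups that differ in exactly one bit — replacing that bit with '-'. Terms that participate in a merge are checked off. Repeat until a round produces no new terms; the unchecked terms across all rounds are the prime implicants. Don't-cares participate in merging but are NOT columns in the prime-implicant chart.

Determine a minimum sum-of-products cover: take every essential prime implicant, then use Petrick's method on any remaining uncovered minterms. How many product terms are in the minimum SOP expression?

4

Round 0: 0001✓ 0010✓ 0011✓ 0100✓ 0101✓ 0110✓ 0111✓ 1000✓ 1001✓ 1010✓ 1100✓
Round 1: -001 -010 -100 0-01✓ 0-10✓ 0-11✓ 00-1✓ 001-✓ 01-0✓ 01-1✓ 010-✓ 011-✓ 1-00 10-0 100-
Round 2: 0--1 0-1- 01--
PIs = {-001, -010, -100, 0--1, 0-1-, 01--, 1-00, 10-0, 100-}
Coverage chart:
  m1: -001,0--1
  m3: 0--1,0-1-
  m5: 0--1,01--
  m7: 0--1,0-1-,01--
  m8: 1-00,10-0,100-
  m9: -001,100-
  m10: -010,10-0
  m12: -100,1-00
(no essential prime implicants)
Petrick residual → -001, -010, 0--1, 1-00
Min cover (4 terms): b'c'd + b'cd' + a'd + ac'd'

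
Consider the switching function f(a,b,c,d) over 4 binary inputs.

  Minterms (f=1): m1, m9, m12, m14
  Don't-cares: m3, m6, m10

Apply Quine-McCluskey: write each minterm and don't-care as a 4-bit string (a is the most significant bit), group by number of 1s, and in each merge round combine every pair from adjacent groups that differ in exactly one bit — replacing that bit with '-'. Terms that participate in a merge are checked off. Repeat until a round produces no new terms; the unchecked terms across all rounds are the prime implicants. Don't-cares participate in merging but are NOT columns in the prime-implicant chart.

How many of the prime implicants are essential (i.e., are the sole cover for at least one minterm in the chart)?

2

[col 0] 0001*, 0011*, 0110*, 1001*, 1010*, 1100*, 1110*
[col 1] -001, -110, 00-1, 1-10, 11-0
Prime implicants: -001, -110, 00-1, 1-10, 11-0
PI chart (minterm → PIs covering it):
  1 | -001,00-1
  9 | -001  (sole → essential)
  12 | 11-0  (sole → essential)
  14 | -110,1-10,11-0
Essential prime implicants: -001, 11-0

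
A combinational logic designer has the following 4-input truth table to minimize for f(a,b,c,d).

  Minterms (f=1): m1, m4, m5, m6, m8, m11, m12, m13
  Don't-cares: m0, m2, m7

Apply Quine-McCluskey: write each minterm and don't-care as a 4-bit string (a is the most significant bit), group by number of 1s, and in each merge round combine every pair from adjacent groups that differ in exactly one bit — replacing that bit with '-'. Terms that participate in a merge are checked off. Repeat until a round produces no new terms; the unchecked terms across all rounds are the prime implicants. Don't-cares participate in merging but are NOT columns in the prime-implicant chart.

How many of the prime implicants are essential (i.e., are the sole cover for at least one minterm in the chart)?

[col 0] 0000*, 0001*, 0010*, 0100*, 0101*, 0110*, 0111*, 1000*, 1011, 1100*, 1101*
[col 1] -000*, -100*, -101*, 0-00*, 0-01*, 0-10*, 00-0*, 000-*, 01-0*, 01-1*, 010-*, 011-*, 1-00*, 110-*
[col 2] --00, -10-, 0--0, 0-0-, 01--
Prime implicants: --00, -10-, 0--0, 0-0-, 01--, 1011
PI chart (minterm → PIs covering it):
  1 | 0-0-  (sole → essential)
  4 | --00,-10-,0--0,0-0-,01--
  5 | -10-,0-0-,01--
  6 | 0--0,01--
  8 | --00  (sole → essential)
  11 | 1011  (sole → essential)
  12 | --00,-10-
  13 | -10-  (sole → essential)
Essential prime implicants: --00, -10-, 0-0-, 1011

4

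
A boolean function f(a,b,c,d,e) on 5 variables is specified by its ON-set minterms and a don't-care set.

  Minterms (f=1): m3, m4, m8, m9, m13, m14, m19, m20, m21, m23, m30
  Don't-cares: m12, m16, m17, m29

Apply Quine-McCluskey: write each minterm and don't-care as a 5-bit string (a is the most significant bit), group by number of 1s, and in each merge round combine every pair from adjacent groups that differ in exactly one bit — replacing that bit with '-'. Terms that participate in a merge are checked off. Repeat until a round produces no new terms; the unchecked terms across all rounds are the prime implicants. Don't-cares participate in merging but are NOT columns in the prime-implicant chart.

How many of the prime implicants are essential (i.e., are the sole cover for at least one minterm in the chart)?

4

Round 0: 00011✓ 00100✓ 01000✓ 01001✓ 01100✓ 01101✓ 01110✓ 10000✓ 10001✓ 10011✓ 10100✓ 10101✓ 10111✓ 11101✓ 11110✓
Round 1: -0011 -0100 -1101 -1110 0-100 01-00✓ 01-01✓ 0100-✓ 011-0 0110-✓ 1-101 10-00✓ 10-01✓ 10-11✓ 100-1✓ 1000-✓ 101-1✓ 1010-✓
Round 2: 01-0- 10--1 10-0-
PIs = {-0011, -0100, -1101, -1110, 0-100, 01-0-, 011-0, 1-101, 10--1, 10-0-}
Coverage chart:
  m3: -0011 ←essential
  m4: -0100,0-100
  m8: 01-0- ←essential
  m9: 01-0- ←essential
  m13: -1101,01-0-
  m14: -1110,011-0
  m19: -0011,10--1
  m20: -0100,10-0-
  m21: 1-101,10--1,10-0-
  m23: 10--1 ←essential
  m30: -1110 ←essential
Essential: -0011, -1110, 01-0-, 10--1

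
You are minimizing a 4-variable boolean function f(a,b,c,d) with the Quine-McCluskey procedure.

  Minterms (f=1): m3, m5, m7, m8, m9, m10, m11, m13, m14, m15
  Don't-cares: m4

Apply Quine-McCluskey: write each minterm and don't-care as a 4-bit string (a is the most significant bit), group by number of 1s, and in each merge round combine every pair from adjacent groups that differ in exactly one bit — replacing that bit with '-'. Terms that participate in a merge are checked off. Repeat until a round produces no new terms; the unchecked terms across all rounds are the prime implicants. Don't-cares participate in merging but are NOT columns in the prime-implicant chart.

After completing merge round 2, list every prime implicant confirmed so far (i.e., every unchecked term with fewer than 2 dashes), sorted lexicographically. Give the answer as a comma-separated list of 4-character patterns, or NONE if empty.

[col 0] 0011*, 0100*, 0101*, 0111*, 1000*, 1001*, 1010*, 1011*, 1101*, 1110*, 1111*
[col 1] -011*, -101*, -111*, 0-11*, 01-1*, 010-, 1-01*, 1-10*, 1-11*, 10-0*, 10-1*, 100-*, 101-*, 11-1*, 111-*
[col 2] --11, -1-1, 1--1, 1-1-, 10--
Prime implicants: --11, -1-1, 010-, 1--1, 1-1-, 10--

010-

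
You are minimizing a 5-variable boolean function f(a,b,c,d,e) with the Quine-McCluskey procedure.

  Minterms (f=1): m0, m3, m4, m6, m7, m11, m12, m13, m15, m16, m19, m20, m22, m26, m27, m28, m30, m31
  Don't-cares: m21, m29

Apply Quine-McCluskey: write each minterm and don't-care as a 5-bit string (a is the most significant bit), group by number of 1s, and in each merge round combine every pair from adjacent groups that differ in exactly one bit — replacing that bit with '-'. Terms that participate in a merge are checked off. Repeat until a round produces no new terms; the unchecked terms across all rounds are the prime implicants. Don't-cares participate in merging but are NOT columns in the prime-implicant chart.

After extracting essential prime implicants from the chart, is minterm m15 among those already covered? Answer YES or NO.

NO

size-2^0 implicants → 00000(✓)  00011(✓)  00100(✓)  00110(✓)  00111(✓)  01011(✓)  01100(✓)  01101(✓)  01111(✓)  10000(✓)  10011(✓)  10100(✓)  10101(✓)  10110(✓)  11010(✓)  11011(✓)  11100(✓)  11101(✓)  11110(✓)  11111(✓)
size-2^1 implicants → -0000(✓)  -0011(✓)  -0100(✓)  -0110(✓)  -1011(✓)  -1100(✓)  -1101(✓)  -1111(✓)  0-011(✓)  0-100(✓)  0-111(✓)  00-00(✓)  00-11(✓)  001-0(✓)  0011-  01-11(✓)  011-1(✓)  0110-(✓)  1-011(✓)  1-100(✓)  1-101(✓)  1-110(✓)  10-00(✓)  101-0(✓)  1010-(✓)  11-10(✓)  11-11(✓)  1101-(✓)  111-0(✓)  111-1(✓)  1110-(✓)  1111-(✓)
size-2^2 implicants → --011  --100  -0-00  -01-0  -1-11  -11-1  -110-  0--11  1-1-0  1-10-  11-1-  111--
Unchecked terms (primes): --011, --100, -0-00, -01-0, -1-11, -11-1, -110-, 0--11, 0011-, 1-1-0, 1-10-, 11-1-, 111--
Minterm coverage:
  m0 ⊆ -0-00 [E]
  m3 ⊆ --011,0--11
  m4 ⊆ --100,-0-00,-01-0
  m6 ⊆ -01-0,0011-
  m7 ⊆ 0--11,0011-
  m11 ⊆ --011,-1-11,0--11
  m12 ⊆ --100,-110-
  m13 ⊆ -11-1,-110-
  m15 ⊆ -1-11,-11-1,0--11
  m16 ⊆ -0-00 [E]
  m19 ⊆ --011 [E]
  m20 ⊆ --100,-0-00,-01-0,1-1-0,1-10-
  m22 ⊆ -01-0,1-1-0
  m26 ⊆ 11-1- [E]
  m27 ⊆ --011,-1-11,11-1-
  m28 ⊆ --100,-110-,1-1-0,1-10-,111--
  m30 ⊆ 1-1-0,11-1-,111--
  m31 ⊆ -1-11,-11-1,11-1-,111--
E = {--011, -0-00, 11-1-}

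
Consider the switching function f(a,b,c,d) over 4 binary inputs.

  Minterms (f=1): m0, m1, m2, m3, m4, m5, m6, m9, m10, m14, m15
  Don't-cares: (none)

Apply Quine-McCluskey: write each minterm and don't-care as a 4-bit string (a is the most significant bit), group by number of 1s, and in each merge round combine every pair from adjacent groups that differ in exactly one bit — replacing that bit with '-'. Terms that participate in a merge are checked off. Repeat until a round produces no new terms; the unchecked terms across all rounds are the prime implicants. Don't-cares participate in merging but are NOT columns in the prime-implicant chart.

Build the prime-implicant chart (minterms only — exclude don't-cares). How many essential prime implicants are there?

5

size-2^0 implicants → 0000(✓)  0001(✓)  0010(✓)  0011(✓)  0100(✓)  0101(✓)  0110(✓)  1001(✓)  1010(✓)  1110(✓)  1111(✓)
size-2^1 implicants → -001  -010(✓)  -110(✓)  0-00(✓)  0-01(✓)  0-10(✓)  00-0(✓)  00-1(✓)  000-(✓)  001-(✓)  01-0(✓)  010-(✓)  1-10(✓)  111-
size-2^2 implicants → --10  0--0  0-0-  00--
Unchecked terms (primes): --10, -001, 0--0, 0-0-, 00--, 111-
Minterm coverage:
  m0 ⊆ 0--0,0-0-,00--
  m1 ⊆ -001,0-0-,00--
  m2 ⊆ --10,0--0,00--
  m3 ⊆ 00-- [E]
  m4 ⊆ 0--0,0-0-
  m5 ⊆ 0-0- [E]
  m6 ⊆ --10,0--0
  m9 ⊆ -001 [E]
  m10 ⊆ --10 [E]
  m14 ⊆ --10,111-
  m15 ⊆ 111- [E]
E = {--10, -001, 0-0-, 00--, 111-}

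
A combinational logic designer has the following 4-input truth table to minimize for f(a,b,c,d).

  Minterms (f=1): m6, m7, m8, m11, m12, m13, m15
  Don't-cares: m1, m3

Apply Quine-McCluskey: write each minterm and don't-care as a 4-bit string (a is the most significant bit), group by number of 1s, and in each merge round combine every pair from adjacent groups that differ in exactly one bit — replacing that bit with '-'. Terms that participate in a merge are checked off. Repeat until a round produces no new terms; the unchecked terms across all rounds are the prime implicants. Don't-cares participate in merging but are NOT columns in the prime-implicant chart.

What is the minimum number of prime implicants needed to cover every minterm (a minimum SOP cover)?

Round 0: 0001✓ 0011✓ 0110✓ 0111✓ 1000✓ 1011✓ 1100✓ 1101✓ 1111✓
Round 1: -011✓ -111✓ 0-11✓ 00-1 011- 1-00 1-11✓ 11-1 110-
Round 2: --11
PIs = {--11, 00-1, 011-, 1-00, 11-1, 110-}
Coverage chart:
  m6: 011- ←essential
  m7: --11,011-
  m8: 1-00 ←essential
  m11: --11 ←essential
  m12: 1-00,110-
  m13: 11-1,110-
  m15: --11,11-1
Essential: --11, 011-, 1-00
Petrick residual → 11-1
Min cover (4 terms): cd + a'bc + ac'd' + abd

4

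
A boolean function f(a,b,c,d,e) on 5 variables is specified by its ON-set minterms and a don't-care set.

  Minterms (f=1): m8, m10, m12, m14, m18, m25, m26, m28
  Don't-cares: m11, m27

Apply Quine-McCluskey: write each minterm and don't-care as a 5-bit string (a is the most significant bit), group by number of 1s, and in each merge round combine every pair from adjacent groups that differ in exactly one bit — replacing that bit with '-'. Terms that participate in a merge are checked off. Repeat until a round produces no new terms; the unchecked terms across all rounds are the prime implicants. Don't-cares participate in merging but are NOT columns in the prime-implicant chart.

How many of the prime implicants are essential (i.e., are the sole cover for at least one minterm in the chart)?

4

Round 0: 01000✓ 01010✓ 01011✓ 01100✓ 01110✓ 10010✓ 11001✓ 11010✓ 11011✓ 11100✓
Round 1: -1010✓ -1011✓ -1100 01-00✓ 01-10✓ 010-0✓ 0101-✓ 011-0✓ 1-010 110-1 1101-✓
Round 2: -101- 01--0
PIs = {-101-, -1100, 01--0, 1-010, 110-1}
Coverage chart:
  m8: 01--0 ←essential
  m10: -101-,01--0
  m12: -1100,01--0
  m14: 01--0 ←essential
  m18: 1-010 ←essential
  m25: 110-1 ←essential
  m26: -101-,1-010
  m28: -1100 ←essential
Essential: -1100, 01--0, 1-010, 110-1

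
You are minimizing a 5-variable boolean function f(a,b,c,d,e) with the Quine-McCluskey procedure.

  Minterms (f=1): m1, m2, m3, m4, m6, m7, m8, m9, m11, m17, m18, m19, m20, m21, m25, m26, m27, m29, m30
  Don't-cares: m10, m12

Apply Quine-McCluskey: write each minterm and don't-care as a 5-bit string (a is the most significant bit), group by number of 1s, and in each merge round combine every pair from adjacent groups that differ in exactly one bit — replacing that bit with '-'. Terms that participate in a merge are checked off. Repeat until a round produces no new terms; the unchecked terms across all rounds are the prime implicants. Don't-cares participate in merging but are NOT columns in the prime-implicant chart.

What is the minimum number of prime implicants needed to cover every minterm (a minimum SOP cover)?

size-2^0 implicants → 00001(✓)  00010(✓)  00011(✓)  00100(✓)  00110(✓)  00111(✓)  01000(✓)  01001(✓)  01010(✓)  01011(✓)  01100(✓)  10001(✓)  10010(✓)  10011(✓)  10100(✓)  10101(✓)  11001(✓)  11010(✓)  11011(✓)  11101(✓)  11110(✓)
size-2^1 implicants → -0001(✓)  -0010(✓)  -0011(✓)  -0100  -1001(✓)  -1010(✓)  -1011(✓)  0-001(✓)  0-010(✓)  0-011(✓)  0-100  00-10(✓)  00-11(✓)  000-1(✓)  0001-(✓)  001-0  0011-(✓)  01-00  010-0(✓)  010-1(✓)  0100-(✓)  0101-(✓)  1-001(✓)  1-010(✓)  1-011(✓)  1-101(✓)  10-01(✓)  100-1(✓)  1001-(✓)  1010-  11-01(✓)  11-10  110-1(✓)  1101-(✓)
size-2^2 implicants → --001(✓)  --010(✓)  --011(✓)  -00-1(✓)  -001-(✓)  -10-1(✓)  -101-(✓)  0-0-1(✓)  0-01-(✓)  00-1-  010--  1--01  1-0-1(✓)  1-01-(✓)
size-2^3 implicants → --0-1  --01-
Unchecked terms (primes): --0-1, --01-, -0100, 0-100, 00-1-, 001-0, 01-00, 010--, 1--01, 1010-, 11-10
Minterm coverage:
  m1 ⊆ --0-1 [E]
  m2 ⊆ --01-,00-1-
  m3 ⊆ --0-1,--01-,00-1-
  m4 ⊆ -0100,0-100,001-0
  m6 ⊆ 00-1-,001-0
  m7 ⊆ 00-1- [E]
  m8 ⊆ 01-00,010--
  m9 ⊆ --0-1,010--
  m11 ⊆ --0-1,--01-,010--
  m17 ⊆ --0-1,1--01
  m18 ⊆ --01- [E]
  m19 ⊆ --0-1,--01-
  m20 ⊆ -0100,1010-
  m21 ⊆ 1--01,1010-
  m25 ⊆ --0-1,1--01
  m26 ⊆ --01-,11-10
  m27 ⊆ --0-1,--01-
  m29 ⊆ 1--01 [E]
  m30 ⊆ 11-10 [E]
E = {--0-1, --01-, 00-1-, 1--01, 11-10}
Petrick residual → -0100, 01-00
Cover = c'e + c'd + b'cd'e' + a'b'd + a'bd'e' + ad'e + abde'  |cover|=7

7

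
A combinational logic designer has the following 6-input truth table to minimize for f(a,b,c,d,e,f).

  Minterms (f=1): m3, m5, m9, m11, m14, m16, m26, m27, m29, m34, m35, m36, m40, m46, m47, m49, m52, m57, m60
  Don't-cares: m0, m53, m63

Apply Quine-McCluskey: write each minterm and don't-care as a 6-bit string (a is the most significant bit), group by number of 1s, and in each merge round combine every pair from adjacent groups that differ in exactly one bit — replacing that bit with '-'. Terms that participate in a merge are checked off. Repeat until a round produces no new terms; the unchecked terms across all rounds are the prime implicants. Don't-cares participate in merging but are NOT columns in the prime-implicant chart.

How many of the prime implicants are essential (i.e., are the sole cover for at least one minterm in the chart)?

[col 0] 000000*, 000011*, 000101, 001001*, 001011*, 001110*, 010000*, 011010*, 011011*, 011101, 100010*, 100011*, 100100*, 101000, 101110*, 101111*, 110001*, 110100*, 110101*, 111001*, 111100*, 111111*
[col 1] -00011, -01110, 0-0000, 0-1011, 00-011, 0010-1, 01101-, 1-0100, 1-1111, 10001-, 10111-, 11-001, 11-100, 110-01, 11010-
Prime implicants: -00011, -01110, 0-0000, 0-1011, 00-011, 000101, 0010-1, 01101-, 011101, 1-0100, 1-1111, 10001-, 101000, 10111-, 11-001, 11-100, 110-01, 11010-
PI chart (minterm → PIs covering it):
  3 | -00011,00-011
  5 | 000101  (sole → essential)
  9 | 0010-1  (sole → essential)
  11 | 0-1011,00-011,0010-1
  14 | -01110  (sole → essential)
  16 | 0-0000  (sole → essential)
  26 | 01101-  (sole → essential)
  27 | 0-1011,01101-
  29 | 011101  (sole → essential)
  34 | 10001-  (sole → essential)
  35 | -00011,10001-
  36 | 1-0100  (sole → essential)
  40 | 101000  (sole → essential)
  46 | -01110,10111-
  47 | 1-1111,10111-
  49 | 11-001,110-01
  52 | 1-0100,11-100,11010-
  57 | 11-001  (sole → essential)
  60 | 11-100  (sole → essential)
Essential prime implicants: -01110, 0-0000, 000101, 0010-1, 01101-, 011101, 1-0100, 10001-, 101000, 11-001, 11-100

11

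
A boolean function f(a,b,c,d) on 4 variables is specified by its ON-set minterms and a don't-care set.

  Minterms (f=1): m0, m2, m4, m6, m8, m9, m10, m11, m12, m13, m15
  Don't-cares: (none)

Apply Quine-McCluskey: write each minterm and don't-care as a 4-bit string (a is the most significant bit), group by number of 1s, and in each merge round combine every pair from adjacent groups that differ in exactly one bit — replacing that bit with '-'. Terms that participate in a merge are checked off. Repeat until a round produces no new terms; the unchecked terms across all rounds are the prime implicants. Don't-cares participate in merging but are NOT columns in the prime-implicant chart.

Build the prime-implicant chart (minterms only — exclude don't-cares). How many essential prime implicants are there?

[col 0] 0000*, 0010*, 0100*, 0110*, 1000*, 1001*, 1010*, 1011*, 1100*, 1101*, 1111*
[col 1] -000*, -010*, -100*, 0-00*, 0-10*, 00-0*, 01-0*, 1-00*, 1-01*, 1-11*, 10-0*, 10-1*, 100-*, 101-*, 11-1*, 110-*
[col 2] --00, -0-0, 0--0, 1--1, 1-0-, 10--
Prime implicants: --00, -0-0, 0--0, 1--1, 1-0-, 10--
PI chart (minterm → PIs covering it):
  0 | --00,-0-0,0--0
  2 | -0-0,0--0
  4 | --00,0--0
  6 | 0--0  (sole → essential)
  8 | --00,-0-0,1-0-,10--
  9 | 1--1,1-0-,10--
  10 | -0-0,10--
  11 | 1--1,10--
  12 | --00,1-0-
  13 | 1--1,1-0-
  15 | 1--1  (sole → essential)
Essential prime implicants: 0--0, 1--1

2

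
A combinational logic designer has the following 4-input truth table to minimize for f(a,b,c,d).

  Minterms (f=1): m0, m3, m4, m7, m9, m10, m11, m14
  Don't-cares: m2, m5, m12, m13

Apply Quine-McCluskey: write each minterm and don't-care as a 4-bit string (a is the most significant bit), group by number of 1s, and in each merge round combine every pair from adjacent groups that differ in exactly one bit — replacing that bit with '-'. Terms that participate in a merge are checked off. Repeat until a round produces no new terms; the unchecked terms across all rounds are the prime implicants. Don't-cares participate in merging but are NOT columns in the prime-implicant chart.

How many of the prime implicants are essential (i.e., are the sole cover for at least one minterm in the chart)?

size-2^0 implicants → 0000(✓)  0010(✓)  0011(✓)  0100(✓)  0101(✓)  0111(✓)  1001(✓)  1010(✓)  1011(✓)  1100(✓)  1101(✓)  1110(✓)
size-2^1 implicants → -010(✓)  -011(✓)  -100(✓)  -101(✓)  0-00  0-11  00-0  001-(✓)  01-1  010-(✓)  1-01  1-10  10-1  101-(✓)  11-0  110-(✓)
size-2^2 implicants → -01-  -10-
Unchecked terms (primes): -01-, -10-, 0-00, 0-11, 00-0, 01-1, 1-01, 1-10, 10-1, 11-0
Minterm coverage:
  m0 ⊆ 0-00,00-0
  m3 ⊆ -01-,0-11
  m4 ⊆ -10-,0-00
  m7 ⊆ 0-11,01-1
  m9 ⊆ 1-01,10-1
  m10 ⊆ -01-,1-10
  m11 ⊆ -01-,10-1
  m14 ⊆ 1-10,11-0
(no essential prime implicants)

0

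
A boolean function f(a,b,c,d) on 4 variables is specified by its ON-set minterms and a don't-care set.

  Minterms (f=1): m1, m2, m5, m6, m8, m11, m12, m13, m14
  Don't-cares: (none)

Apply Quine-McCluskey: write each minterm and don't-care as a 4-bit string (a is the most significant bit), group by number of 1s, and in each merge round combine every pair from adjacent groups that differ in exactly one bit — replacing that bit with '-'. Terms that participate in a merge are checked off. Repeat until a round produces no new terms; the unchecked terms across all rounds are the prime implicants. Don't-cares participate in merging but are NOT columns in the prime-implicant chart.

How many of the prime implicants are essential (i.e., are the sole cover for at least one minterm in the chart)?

Round 0: 0001✓ 0010✓ 0101✓ 0110✓ 1000✓ 1011 1100✓ 1101✓ 1110✓
Round 1: -101 -110 0-01 0-10 1-00 11-0 110-
PIs = {-101, -110, 0-01, 0-10, 1-00, 1011, 11-0, 110-}
Coverage chart:
  m1: 0-01 ←essential
  m2: 0-10 ←essential
  m5: -101,0-01
  m6: -110,0-10
  m8: 1-00 ←essential
  m11: 1011 ←essential
  m12: 1-00,11-0,110-
  m13: -101,110-
  m14: -110,11-0
Essential: 0-01, 0-10, 1-00, 1011

4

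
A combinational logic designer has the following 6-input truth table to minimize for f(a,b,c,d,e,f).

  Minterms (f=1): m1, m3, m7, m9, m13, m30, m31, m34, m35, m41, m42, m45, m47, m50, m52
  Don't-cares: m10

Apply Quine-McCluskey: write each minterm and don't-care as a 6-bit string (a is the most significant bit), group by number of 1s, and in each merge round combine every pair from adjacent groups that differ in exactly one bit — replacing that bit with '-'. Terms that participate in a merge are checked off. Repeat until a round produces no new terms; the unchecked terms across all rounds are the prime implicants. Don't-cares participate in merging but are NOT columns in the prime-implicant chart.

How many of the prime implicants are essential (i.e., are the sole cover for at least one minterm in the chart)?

6

size-2^0 implicants → 000001(✓)  000011(✓)  000111(✓)  001001(✓)  001010(✓)  001101(✓)  011110(✓)  011111(✓)  100010(✓)  100011(✓)  101001(✓)  101010(✓)  101101(✓)  101111(✓)  110010(✓)  110100
size-2^1 implicants → -00011  -01001(✓)  -01010  -01101(✓)  00-001  000-11  0000-1  001-01(✓)  01111-  1-0010  10-010  10001-  101-01(✓)  1011-1
size-2^2 implicants → -01-01
Unchecked terms (primes): -00011, -01-01, -01010, 00-001, 000-11, 0000-1, 01111-, 1-0010, 10-010, 10001-, 1011-1, 110100
Minterm coverage:
  m1 ⊆ 00-001,0000-1
  m3 ⊆ -00011,000-11,0000-1
  m7 ⊆ 000-11 [E]
  m9 ⊆ -01-01,00-001
  m13 ⊆ -01-01 [E]
  m30 ⊆ 01111- [E]
  m31 ⊆ 01111- [E]
  m34 ⊆ 1-0010,10-010,10001-
  m35 ⊆ -00011,10001-
  m41 ⊆ -01-01 [E]
  m42 ⊆ -01010,10-010
  m45 ⊆ -01-01,1011-1
  m47 ⊆ 1011-1 [E]
  m50 ⊆ 1-0010 [E]
  m52 ⊆ 110100 [E]
E = {-01-01, 000-11, 01111-, 1-0010, 1011-1, 110100}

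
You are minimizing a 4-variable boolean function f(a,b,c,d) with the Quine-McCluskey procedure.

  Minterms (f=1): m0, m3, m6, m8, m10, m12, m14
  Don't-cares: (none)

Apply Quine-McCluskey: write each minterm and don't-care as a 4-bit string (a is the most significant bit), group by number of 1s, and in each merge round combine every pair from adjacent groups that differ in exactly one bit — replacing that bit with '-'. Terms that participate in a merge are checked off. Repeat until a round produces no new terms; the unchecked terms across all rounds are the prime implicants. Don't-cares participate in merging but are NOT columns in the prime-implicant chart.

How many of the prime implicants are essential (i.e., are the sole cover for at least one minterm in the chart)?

4

Round 0: 0000✓ 0011 0110✓ 1000✓ 1010✓ 1100✓ 1110✓
Round 1: -000 -110 1-00✓ 1-10✓ 10-0✓ 11-0✓
Round 2: 1--0
PIs = {-000, -110, 0011, 1--0}
Coverage chart:
  m0: -000 ←essential
  m3: 0011 ←essential
  m6: -110 ←essential
  m8: -000,1--0
  m10: 1--0 ←essential
  m12: 1--0 ←essential
  m14: -110,1--0
Essential: -000, -110, 0011, 1--0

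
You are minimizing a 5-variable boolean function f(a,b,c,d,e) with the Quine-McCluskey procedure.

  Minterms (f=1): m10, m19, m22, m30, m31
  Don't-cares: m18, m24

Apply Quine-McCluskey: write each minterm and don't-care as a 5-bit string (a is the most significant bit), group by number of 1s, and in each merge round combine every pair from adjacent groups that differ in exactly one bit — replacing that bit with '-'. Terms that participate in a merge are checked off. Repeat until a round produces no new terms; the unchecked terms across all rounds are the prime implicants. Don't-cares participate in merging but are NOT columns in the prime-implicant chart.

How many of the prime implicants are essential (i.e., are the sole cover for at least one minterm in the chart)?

3

size-2^0 implicants → 01010  10010(✓)  10011(✓)  10110(✓)  11000  11110(✓)  11111(✓)
size-2^1 implicants → 1-110  10-10  1001-  1111-
Unchecked terms (primes): 01010, 1-110, 10-10, 1001-, 11000, 1111-
Minterm coverage:
  m10 ⊆ 01010 [E]
  m19 ⊆ 1001- [E]
  m22 ⊆ 1-110,10-10
  m30 ⊆ 1-110,1111-
  m31 ⊆ 1111- [E]
E = {01010, 1001-, 1111-}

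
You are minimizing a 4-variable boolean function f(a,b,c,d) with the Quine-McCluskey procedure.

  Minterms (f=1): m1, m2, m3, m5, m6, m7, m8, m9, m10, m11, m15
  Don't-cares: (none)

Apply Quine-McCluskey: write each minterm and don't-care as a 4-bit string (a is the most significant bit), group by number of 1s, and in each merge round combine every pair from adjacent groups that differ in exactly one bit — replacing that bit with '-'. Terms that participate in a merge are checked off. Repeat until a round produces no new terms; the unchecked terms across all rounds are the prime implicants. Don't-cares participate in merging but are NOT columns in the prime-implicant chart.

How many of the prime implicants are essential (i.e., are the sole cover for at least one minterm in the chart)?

Round 0: 0001✓ 0010✓ 0011✓ 0101✓ 0110✓ 0111✓ 1000✓ 1001✓ 1010✓ 1011✓ 1111✓
Round 1: -001✓ -010✓ -011✓ -111✓ 0-01✓ 0-10✓ 0-11✓ 00-1✓ 001-✓ 01-1✓ 011-✓ 1-11✓ 10-0✓ 10-1✓ 100-✓ 101-✓
Round 2: --11 -0-1 -01- 0--1 0-1- 10--
PIs = {--11, -0-1, -01-, 0--1, 0-1-, 10--}
Coverage chart:
  m1: -0-1,0--1
  m2: -01-,0-1-
  m3: --11,-0-1,-01-,0--1,0-1-
  m5: 0--1 ←essential
  m6: 0-1- ←essential
  m7: --11,0--1,0-1-
  m8: 10-- ←essential
  m9: -0-1,10--
  m10: -01-,10--
  m11: --11,-0-1,-01-,10--
  m15: --11 ←essential
Essential: --11, 0--1, 0-1-, 10--

4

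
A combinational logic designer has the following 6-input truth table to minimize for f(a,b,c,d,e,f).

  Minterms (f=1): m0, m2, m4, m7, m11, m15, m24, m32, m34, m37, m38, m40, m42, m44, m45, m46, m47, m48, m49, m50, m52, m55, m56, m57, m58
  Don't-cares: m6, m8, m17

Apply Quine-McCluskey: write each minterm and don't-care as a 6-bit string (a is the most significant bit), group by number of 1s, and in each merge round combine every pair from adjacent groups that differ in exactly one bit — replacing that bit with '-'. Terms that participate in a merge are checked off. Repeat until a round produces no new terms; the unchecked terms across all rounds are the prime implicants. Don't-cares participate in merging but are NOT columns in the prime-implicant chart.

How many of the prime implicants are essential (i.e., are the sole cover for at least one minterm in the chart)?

[col 0] 000000*, 000010*, 000100*, 000110*, 000111*, 001000*, 001011*, 001111*, 010001*, 011000*, 100000*, 100010*, 100101*, 100110*, 101000*, 101010*, 101100*, 101101*, 101110*, 101111*, 110000*, 110001*, 110010*, 110100*, 110111, 111000*, 111001*, 111010*
[col 1] -00000*, -00010*, -00110*, -01000*, -01111, -10001, -11000*, 0-1000*, 00-000*, 00-111, 000-00*, 000-10*, 0000-0*, 0001-0*, 00011-, 001-11, 1-0000*, 1-0010*, 1-1000*, 1-1010*, 10-000*, 10-010*, 10-101, 10-110*, 100-10*, 1000-0*, 101-00*, 101-10*, 1010-0*, 1011-0*, 1011-1*, 10110-*, 10111-*, 11-000*, 11-001*, 11-010*, 110-00, 1100-0*, 11000-*, 1110-0*, 11100-*
[col 2] --1000, -0-000, -00-10, -000-0, 000--0, 1--000*, 1--010*, 1-00-0*, 1-10-0*, 10--10, 10-0-0*, 101--0, 1011--, 11-0-0*, 11-00-
[col 3] 1--0-0
Prime implicants: --1000, -0-000, -00-10, -000-0, -01111, -10001, 00-111, 000--0, 00011-, 001-11, 1--0-0, 10--10, 10-101, 101--0, 1011--, 11-00-, 110-00, 110111
PI chart (minterm → PIs covering it):
  0 | -0-000,-000-0,000--0
  2 | -00-10,-000-0,000--0
  4 | 000--0  (sole → essential)
  7 | 00-111,00011-
  11 | 001-11  (sole → essential)
  15 | -01111,00-111,001-11
  24 | --1000  (sole → essential)
  32 | -0-000,-000-0,1--0-0
  34 | -00-10,-000-0,1--0-0,10--10
  37 | 10-101  (sole → essential)
  38 | -00-10,10--10
  40 | --1000,-0-000,1--0-0,101--0
  42 | 1--0-0,10--10,101--0
  44 | 101--0,1011--
  45 | 10-101,1011--
  46 | 10--10,101--0,1011--
  47 | -01111,1011--
  48 | 1--0-0,11-00-,110-00
  49 | -10001,11-00-
  50 | 1--0-0  (sole → essential)
  52 | 110-00  (sole → essential)
  55 | 110111  (sole → essential)
  56 | --1000,1--0-0,11-00-
  57 | 11-00-  (sole → essential)
  58 | 1--0-0  (sole → essential)
Essential prime implicants: --1000, 000--0, 001-11, 1--0-0, 10-101, 11-00-, 110-00, 110111

8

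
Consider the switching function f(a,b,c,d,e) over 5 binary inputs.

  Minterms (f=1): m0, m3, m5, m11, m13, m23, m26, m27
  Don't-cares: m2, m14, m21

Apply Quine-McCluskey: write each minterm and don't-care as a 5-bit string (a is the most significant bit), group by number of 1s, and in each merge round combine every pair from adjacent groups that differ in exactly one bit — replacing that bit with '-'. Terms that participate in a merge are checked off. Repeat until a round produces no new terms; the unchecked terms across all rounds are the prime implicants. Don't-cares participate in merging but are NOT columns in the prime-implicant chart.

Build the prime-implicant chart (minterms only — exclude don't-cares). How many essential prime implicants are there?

Round 0: 00000✓ 00010✓ 00011✓ 00101✓ 01011✓ 01101✓ 01110 10101✓ 10111✓ 11010✓ 11011✓
Round 1: -0101 -1011 0-011 0-101 000-0 0001- 101-1 1101-
PIs = {-0101, -1011, 0-011, 0-101, 000-0, 0001-, 01110, 101-1, 1101-}
Coverage chart:
  m0: 000-0 ←essential
  m3: 0-011,0001-
  m5: -0101,0-101
  m11: -1011,0-011
  m13: 0-101 ←essential
  m23: 101-1 ←essential
  m26: 1101- ←essential
  m27: -1011,1101-
Essential: 0-101, 000-0, 101-1, 1101-

4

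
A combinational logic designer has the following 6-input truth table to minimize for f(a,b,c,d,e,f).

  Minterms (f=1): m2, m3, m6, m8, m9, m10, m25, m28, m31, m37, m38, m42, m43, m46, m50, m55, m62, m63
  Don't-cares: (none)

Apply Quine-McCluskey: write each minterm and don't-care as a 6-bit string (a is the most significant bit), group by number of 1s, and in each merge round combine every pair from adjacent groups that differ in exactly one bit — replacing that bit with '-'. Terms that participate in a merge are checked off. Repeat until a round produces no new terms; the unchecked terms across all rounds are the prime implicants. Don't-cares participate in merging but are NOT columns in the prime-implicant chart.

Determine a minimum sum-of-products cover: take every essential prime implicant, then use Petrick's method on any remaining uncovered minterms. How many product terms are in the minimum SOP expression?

Round 0: 000010✓ 000011✓ 000110✓ 001000✓ 001001✓ 001010✓ 011001✓ 011100 011111✓ 100101 100110✓ 101010✓ 101011✓ 101110✓ 110010 110111✓ 111110✓ 111111✓
Round 1: -00110 -01010 -11111 0-1001 00-010 000-10 00001- 0010-0 00100- 1-1110 10-110 101-10 10101- 11-111 11111-
PIs = {-00110, -01010, -11111, 0-1001, 00-010, 000-10, 00001-, 0010-0, 00100-, 011100, 1-1110, 10-110, 100101, 101-10, 10101-, 11-111, 110010, 11111-}
Coverage chart:
  m2: 00-010,000-10,00001-
  m3: 00001- ←essential
  m6: -00110,000-10
  m8: 0010-0,00100-
  m9: 0-1001,00100-
  m10: -01010,00-010,0010-0
  m25: 0-1001 ←essential
  m28: 011100 ←essential
  m31: -11111 ←essential
  m37: 100101 ←essential
  m38: -00110,10-110
  m42: -01010,101-10,10101-
  m43: 10101- ←essential
  m46: 1-1110,10-110,101-10
  m50: 110010 ←essential
  m55: 11-111 ←essential
  m62: 1-1110,11111-
  m63: -11111,11-111,11111-
Essential: -11111, 0-1001, 00001-, 011100, 100101, 10101-, 11-111, 110010
Petrick residual → -00110, 0010-0, 1-1110
Min cover (11 terms): b'c'def' + bcdef + a'cd'e'f + a'b'c'd'e + a'b'cd'f' + a'bcde'f' + acdef' + ab'c'de'f + ab'cd'e + abdef + abc'd'ef'

11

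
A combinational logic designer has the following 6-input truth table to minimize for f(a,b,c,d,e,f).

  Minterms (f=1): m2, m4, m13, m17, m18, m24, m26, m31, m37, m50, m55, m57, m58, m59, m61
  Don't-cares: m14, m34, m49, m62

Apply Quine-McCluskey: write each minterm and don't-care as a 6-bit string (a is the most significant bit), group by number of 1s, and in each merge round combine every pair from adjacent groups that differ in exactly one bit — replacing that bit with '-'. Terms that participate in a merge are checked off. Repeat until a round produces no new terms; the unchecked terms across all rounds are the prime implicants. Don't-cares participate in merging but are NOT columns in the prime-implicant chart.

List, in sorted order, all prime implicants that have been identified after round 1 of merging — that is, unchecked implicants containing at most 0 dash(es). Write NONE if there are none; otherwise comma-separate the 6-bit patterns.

000100, 001101, 001110, 011111, 100101, 110111

Round 0: 000010✓ 000100 001101 001110 010001✓ 010010✓ 011000✓ 011010✓ 011111 100010✓ 100101 110001✓ 110010✓ 110111 111001✓ 111010✓ 111011✓ 111101✓ 111110✓
Round 1: -00010✓ -10001 -10010✓ -11010✓ 0-0010✓ 01-010✓ 0110-0 1-0010✓ 11-001 11-010✓ 111-01 111-10 1110-1 11101-
Round 2: --0010 -1-010
PIs = {--0010, -1-010, -10001, 000100, 001101, 001110, 0110-0, 011111, 100101, 11-001, 110111, 111-01, 111-10, 1110-1, 11101-}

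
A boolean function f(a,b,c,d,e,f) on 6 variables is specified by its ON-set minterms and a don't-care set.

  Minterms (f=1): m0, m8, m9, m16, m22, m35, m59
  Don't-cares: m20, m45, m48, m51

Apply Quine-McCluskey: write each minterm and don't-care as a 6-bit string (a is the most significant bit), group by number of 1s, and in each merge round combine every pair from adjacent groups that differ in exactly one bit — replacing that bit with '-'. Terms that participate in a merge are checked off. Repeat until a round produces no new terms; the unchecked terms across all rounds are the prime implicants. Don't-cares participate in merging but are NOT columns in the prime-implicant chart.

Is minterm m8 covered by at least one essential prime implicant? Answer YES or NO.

size-2^0 implicants → 000000(✓)  001000(✓)  001001(✓)  010000(✓)  010100(✓)  010110(✓)  100011(✓)  101101  110000(✓)  110011(✓)  111011(✓)
size-2^1 implicants → -10000  0-0000  00-000  00100-  010-00  0101-0  1-0011  11-011
Unchecked terms (primes): -10000, 0-0000, 00-000, 00100-, 010-00, 0101-0, 1-0011, 101101, 11-011
Minterm coverage:
  m0 ⊆ 0-0000,00-000
  m8 ⊆ 00-000,00100-
  m9 ⊆ 00100- [E]
  m16 ⊆ -10000,0-0000,010-00
  m22 ⊆ 0101-0 [E]
  m35 ⊆ 1-0011 [E]
  m59 ⊆ 11-011 [E]
E = {00100-, 0101-0, 1-0011, 11-011}

YES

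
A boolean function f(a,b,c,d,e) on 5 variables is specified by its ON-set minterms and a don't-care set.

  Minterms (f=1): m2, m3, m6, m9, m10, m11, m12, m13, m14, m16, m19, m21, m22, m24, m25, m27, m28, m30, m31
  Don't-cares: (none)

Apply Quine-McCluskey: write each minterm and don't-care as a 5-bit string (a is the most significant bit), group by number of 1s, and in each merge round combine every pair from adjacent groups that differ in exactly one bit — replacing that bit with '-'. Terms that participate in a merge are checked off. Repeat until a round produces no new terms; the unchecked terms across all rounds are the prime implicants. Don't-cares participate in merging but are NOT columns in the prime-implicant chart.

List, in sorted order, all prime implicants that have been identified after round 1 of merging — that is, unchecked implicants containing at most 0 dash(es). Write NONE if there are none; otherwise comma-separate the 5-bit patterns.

10101

size-2^0 implicants → 00010(✓)  00011(✓)  00110(✓)  01001(✓)  01010(✓)  01011(✓)  01100(✓)  01101(✓)  01110(✓)  10000(✓)  10011(✓)  10101  10110(✓)  11000(✓)  11001(✓)  11011(✓)  11100(✓)  11110(✓)  11111(✓)
size-2^1 implicants → -0011(✓)  -0110(✓)  -1001(✓)  -1011(✓)  -1100(✓)  -1110(✓)  0-010(✓)  0-011(✓)  0-110(✓)  00-10(✓)  0001-(✓)  01-01  01-10(✓)  010-1(✓)  0101-(✓)  011-0(✓)  0110-  1-000  1-011(✓)  1-110(✓)  11-00  11-11  110-1(✓)  1100-  111-0(✓)  1111-
size-2^2 implicants → --011  --110  -10-1  -11-0  0--10  0-01-
Unchecked terms (primes): --011, --110, -10-1, -11-0, 0--10, 0-01-, 01-01, 0110-, 1-000, 10101, 11-00, 11-11, 1100-, 1111-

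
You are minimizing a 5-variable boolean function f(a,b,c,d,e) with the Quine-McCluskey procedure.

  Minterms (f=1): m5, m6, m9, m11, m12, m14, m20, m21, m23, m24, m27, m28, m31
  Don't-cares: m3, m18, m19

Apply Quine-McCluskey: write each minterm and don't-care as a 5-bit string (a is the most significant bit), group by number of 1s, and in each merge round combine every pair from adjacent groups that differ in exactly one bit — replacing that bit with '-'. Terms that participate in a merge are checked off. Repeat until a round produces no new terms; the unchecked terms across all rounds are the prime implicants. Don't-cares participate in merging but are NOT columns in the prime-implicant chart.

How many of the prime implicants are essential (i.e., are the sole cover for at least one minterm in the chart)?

size-2^0 implicants → 00011(✓)  00101(✓)  00110(✓)  01001(✓)  01011(✓)  01100(✓)  01110(✓)  10010(✓)  10011(✓)  10100(✓)  10101(✓)  10111(✓)  11000(✓)  11011(✓)  11100(✓)  11111(✓)
size-2^1 implicants → -0011(✓)  -0101  -1011(✓)  -1100  0-011(✓)  0-110  010-1  011-0  1-011(✓)  1-100  1-111(✓)  10-11(✓)  1001-  101-1  1010-  11-00  11-11(✓)
size-2^2 implicants → --011  1--11
Unchecked terms (primes): --011, -0101, -1100, 0-110, 010-1, 011-0, 1--11, 1-100, 1001-, 101-1, 1010-, 11-00
Minterm coverage:
  m5 ⊆ -0101 [E]
  m6 ⊆ 0-110 [E]
  m9 ⊆ 010-1 [E]
  m11 ⊆ --011,010-1
  m12 ⊆ -1100,011-0
  m14 ⊆ 0-110,011-0
  m20 ⊆ 1-100,1010-
  m21 ⊆ -0101,101-1,1010-
  m23 ⊆ 1--11,101-1
  m24 ⊆ 11-00 [E]
  m27 ⊆ --011,1--11
  m28 ⊆ -1100,1-100,11-00
  m31 ⊆ 1--11 [E]
E = {-0101, 0-110, 010-1, 1--11, 11-00}

5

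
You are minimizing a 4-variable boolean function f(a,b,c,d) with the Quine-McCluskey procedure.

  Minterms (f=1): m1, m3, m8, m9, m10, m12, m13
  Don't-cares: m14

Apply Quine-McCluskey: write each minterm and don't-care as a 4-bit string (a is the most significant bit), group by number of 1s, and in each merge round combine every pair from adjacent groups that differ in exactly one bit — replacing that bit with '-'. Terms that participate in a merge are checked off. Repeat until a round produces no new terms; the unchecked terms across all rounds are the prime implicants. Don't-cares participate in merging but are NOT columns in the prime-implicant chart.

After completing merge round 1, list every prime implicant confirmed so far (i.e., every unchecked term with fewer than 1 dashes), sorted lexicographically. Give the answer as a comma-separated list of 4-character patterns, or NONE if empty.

[col 0] 0001*, 0011*, 1000*, 1001*, 1010*, 1100*, 1101*, 1110*
[col 1] -001, 00-1, 1-00*, 1-01*, 1-10*, 10-0*, 100-*, 11-0*, 110-*
[col 2] 1--0, 1-0-
Prime implicants: -001, 00-1, 1--0, 1-0-

NONE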